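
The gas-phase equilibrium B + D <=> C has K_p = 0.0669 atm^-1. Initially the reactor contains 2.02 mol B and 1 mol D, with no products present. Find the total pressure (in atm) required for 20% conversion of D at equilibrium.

Basis: 1 mol D initially; let X = conversion of D. Extent ξ = X.
Moles: n_B = 2.02 − X; n_D = 1 − X; n_C = X.
Summing: n_T = 3.02 − X.
K_p = p_C / (p_B p_D) with p_i = (n_i/n_T)·P.
At X = 0.2: the mole-fraction product g(X) = Π y_i^ν_i = 0.3874. Since K_p = g(X)·P^{-1}, P = (g/K_p)^(1/1) = (0.3874/0.0669)^(1/1) = 5.79 atm.

P = 5.79 atm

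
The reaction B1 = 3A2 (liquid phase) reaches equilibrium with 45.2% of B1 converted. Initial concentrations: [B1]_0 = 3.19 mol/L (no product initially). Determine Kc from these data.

Kc = 46.3 (mol/L)^2

Let X = conversion of B1.
Concentrations: [B1] = 3.19 − 3.19X; [A2] = 9.57X.
At X = 0.452: [B1] = 1.75, [A2] = 4.33.
Kc = [A2]^3 / ([B1]) = 46.3 (mol/L)^2.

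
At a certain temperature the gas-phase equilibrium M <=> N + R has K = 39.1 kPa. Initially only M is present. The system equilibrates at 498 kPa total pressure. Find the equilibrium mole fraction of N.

Basis: 1 mol M initially; let X = conversion of M. Extent ξ = X.
Mole table: n_M = 1 − X; n_N = X; n_R = X.
n_T = Σnᵢ = 1 + X.
With p_i = (n_i/n_T)P, K = p_N p_R / (p_M).
Setting this equal to 39.1 kPa and taking the physical root (0 < X < 1) gives X = 0.270.
Then n_N = 0.27, n_T = 1.27, so y_N = 0.212.

y_N = 0.212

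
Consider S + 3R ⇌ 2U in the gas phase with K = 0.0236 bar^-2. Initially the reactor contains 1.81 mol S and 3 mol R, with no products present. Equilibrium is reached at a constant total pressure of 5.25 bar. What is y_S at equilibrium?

Basis: 3 mol R initially; let X = conversion of R. Extent ξ = X.
Species balance: n_S = 1.81 − X; n_R = 3 − 3X; n_U = 2X.
Total moles n_T = 4.81 − 2X.
With p_i = (n_i/n_T)P, K = p_U^2 / (p_S p_R^3).
Equating to 0.0236 bar^-2 and solving on 0 < X < 1: X = 0.334.
Then n_S = 1.48, n_T = 4.14, so y_S = 0.356.

y_S = 0.356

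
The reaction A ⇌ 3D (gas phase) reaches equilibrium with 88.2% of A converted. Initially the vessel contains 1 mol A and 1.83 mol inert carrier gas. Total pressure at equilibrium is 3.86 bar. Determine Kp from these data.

Kp = 111 bar^2

Let X = conversion of A (basis 1 mol A); extent of reaction ξ = X.
Species balance: n_A = 1 − X; n_D = 3X; n_I = 1.83 (inert).
n_T = Σnᵢ = 2.83 + 2X.
At X = 0.882: n_A = 0.118, n_D = 2.65, n_T = 4.59.
p_i = (n_i/n_T)·P. Kp = p_D^3 / (p_A) = 111 bar^2.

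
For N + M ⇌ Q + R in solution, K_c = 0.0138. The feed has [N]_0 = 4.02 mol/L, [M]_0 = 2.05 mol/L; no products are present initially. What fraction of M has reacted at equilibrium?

X = 0.146

Let X = conversion of M; extent ξ = 2.05·X mol/L.
Concentrations: [N] = 4.02 − 2.05X; [M] = 2.05 − 2.05X; [Q] = 2.05X; [R] = 2.05X.
K_c = [Q] [R] / ([N] [M]).
Setting equal to 0.0138 and solving for X on (0,1) gives X = 0.146.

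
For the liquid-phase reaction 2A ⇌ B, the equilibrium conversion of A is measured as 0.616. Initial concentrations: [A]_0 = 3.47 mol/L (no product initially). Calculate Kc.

Kc = 0.602 L/mol

Let X = conversion of A.
Concentrations: [A] = 3.47 − 3.47X; [B] = 1.74X.
At X = 0.616: [A] = 1.33, [B] = 1.07.
Kc = [B] / ([A]^2) = 0.602 L/mol.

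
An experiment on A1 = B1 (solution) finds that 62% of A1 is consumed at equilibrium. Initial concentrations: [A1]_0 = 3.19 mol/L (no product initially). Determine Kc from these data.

Let X = conversion of A1.
Concentrations: [A1] = 3.19 − 3.19X; [B1] = 3.19X.
At X = 0.62: [A1] = 1.21, [B1] = 1.98.
Kc = [B1] / ([A1]) = 1.63.

Kc = 1.63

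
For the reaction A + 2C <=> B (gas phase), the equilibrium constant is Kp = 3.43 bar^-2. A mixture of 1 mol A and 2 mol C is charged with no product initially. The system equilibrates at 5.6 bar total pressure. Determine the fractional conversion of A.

Let X = conversion of A (basis 1 mol A); extent of reaction ξ = X.
Species balance: n_A = 1 − X; n_C = 2 − 2X; n_B = X.
n_T = Σnᵢ = 3 − 2X.
With p_i = (n_i/n_T)P, Kp = p_B / (p_A p_C^2).
Setting this equal to 3.43 bar^-2 and taking the physical root (0 < X < 1) gives X = 0.851.

X = 0.851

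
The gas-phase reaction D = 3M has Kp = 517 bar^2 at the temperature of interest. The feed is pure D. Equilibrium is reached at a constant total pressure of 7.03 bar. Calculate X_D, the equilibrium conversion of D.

Basis: 1 mol D initially; let X = conversion of D. Extent ξ = X.
Mole table: n_D = 1 − X; n_M = 3X.
Summing: n_T = 1 + 2X.
Mole fractions y_i = n_i/n_T; Kp = p_M^3 / (p_D) with p_i = y_i·P.
Equating to 517 bar^2 and solving on 0 < X < 1: X = 0.803.

X = 0.803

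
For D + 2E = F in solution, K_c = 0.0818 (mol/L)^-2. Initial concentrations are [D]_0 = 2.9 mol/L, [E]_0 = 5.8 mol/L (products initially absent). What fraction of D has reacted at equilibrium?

X = 0.452

Let X = conversion of D; extent ξ = 2.9·X mol/L.
Concentrations: [D] = 2.9 − 2.9X; [E] = 5.8 − 5.8X; [F] = 2.9X.
K_c = [F] / ([D] [E]^2).
Setting equal to 0.0818 and solving for X on (0,1) gives X = 0.452.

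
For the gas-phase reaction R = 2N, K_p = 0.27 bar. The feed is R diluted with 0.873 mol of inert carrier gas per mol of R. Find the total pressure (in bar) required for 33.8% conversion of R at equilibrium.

Take 1 mol R as basis and let X be its fractional conversion, so ξ = X.
Mole table: n_R = 1 − X; n_N = 2X; n_I = 0.873 (inert).
Summing: n_T = 1.87 + X.
K_p = p_N^2 / (p_R) with p_i = (n_i/n_T)·P.
At X = 0.338: the mole-fraction product g(X) = Π y_i^ν_i = 0.3122. Since K_p = g(X)·P^{1}, P = (K_p/g)^(1/1) = (0.27/0.3122)^(1/1) = 0.865 bar.

P = 0.865 bar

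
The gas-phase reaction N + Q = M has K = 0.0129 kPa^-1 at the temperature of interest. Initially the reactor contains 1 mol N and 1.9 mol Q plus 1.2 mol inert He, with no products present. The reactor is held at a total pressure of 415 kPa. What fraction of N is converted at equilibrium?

X = 0.659

Take 1 mol N as basis and let X be its fractional conversion, so ξ = X.
At extent ξ: n_N = 1 − X; n_Q = 1.9 − X; n_M = X; n_I = 1.2 (inert).
Total moles n_T = 4.1 − X.
Mole fractions y_i = n_i/n_T; K = p_M / (p_N p_Q) with p_i = y_i·P.
Equating to 0.0129 kPa^-1 and solving on 0 < X < 1: X = 0.659.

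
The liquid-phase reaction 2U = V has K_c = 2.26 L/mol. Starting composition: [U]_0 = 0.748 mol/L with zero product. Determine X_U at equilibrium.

X = 0.584

Let X = conversion of U; extent ξ = 0.748X/2 mol/L.
Concentrations: [U] = 0.748 − 0.748X; [V] = 0.374X.
K_c = [V] / ([U]^2).
Setting equal to 2.26 and solving for X on (0,1) gives X = 0.584.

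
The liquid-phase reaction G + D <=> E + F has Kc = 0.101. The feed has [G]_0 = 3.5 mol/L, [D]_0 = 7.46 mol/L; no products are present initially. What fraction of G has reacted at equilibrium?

X = 0.344

Let X = conversion of G; extent ξ = 3.5·X mol/L.
Concentrations: [G] = 3.5 − 3.5X; [D] = 7.46 − 3.5X; [E] = 3.5X; [F] = 3.5X.
Kc = [E] [F] / ([G] [D]).
Equating to 0.101: the physical root is X = 0.344.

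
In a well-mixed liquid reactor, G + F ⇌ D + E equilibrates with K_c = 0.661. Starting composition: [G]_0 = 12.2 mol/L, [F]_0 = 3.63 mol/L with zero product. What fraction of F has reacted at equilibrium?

Let X = conversion of F; extent ξ = 3.63·X mol/L.
Concentrations: [G] = 12.2 − 3.63X; [F] = 3.63 − 3.63X; [D] = 3.63X; [E] = 3.63X.
K_c = [D] [E] / ([G] [F]).
This equals 0.661 at X = 0.711 (the root in 0 < X < 1).

X = 0.711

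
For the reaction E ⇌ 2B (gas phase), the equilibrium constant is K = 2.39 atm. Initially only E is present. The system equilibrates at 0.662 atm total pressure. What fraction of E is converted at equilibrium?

X = 0.689

Basis: 1 mol E initially; let X = conversion of E. Extent ξ = X.
Moles: n_E = 1 − X; n_B = 2X.
Total moles n_T = 1 + X.
y_i = n_i/n_T, p_i = y_i·P. K = p_B^2 / (p_E).
This yields a degree-2 equation in X; solving on (0,1), X = 0.689.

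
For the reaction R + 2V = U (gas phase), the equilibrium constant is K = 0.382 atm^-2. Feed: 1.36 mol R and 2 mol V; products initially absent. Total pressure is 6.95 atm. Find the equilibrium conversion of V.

Take 2 mol V as basis and let X be its fractional conversion, so ξ = X.
Species balance: n_R = 1.36 − X; n_V = 2 − 2X; n_U = X.
n_T = Σnᵢ = 3.36 − 2X.
With p_i = (n_i/n_T)P, K = p_U / (p_R p_V^2).
Setting this equal to 0.382 atm^-2 and taking the physical root (0 < X < 1) gives X = 0.759.

X = 0.759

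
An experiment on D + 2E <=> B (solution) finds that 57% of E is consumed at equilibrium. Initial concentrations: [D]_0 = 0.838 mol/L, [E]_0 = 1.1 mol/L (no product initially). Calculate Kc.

Let X = conversion of E.
Concentrations: [D] = 0.838 − 0.55X; [E] = 1.1 − 1.1X; [B] = 0.55X.
At X = 0.57: [D] = 0.524, [E] = 0.473, [B] = 0.314.
Kc = [B] / ([D] [E]^2) = 2.67 (mol/L)^-2.

Kc = 2.67 (mol/L)^-2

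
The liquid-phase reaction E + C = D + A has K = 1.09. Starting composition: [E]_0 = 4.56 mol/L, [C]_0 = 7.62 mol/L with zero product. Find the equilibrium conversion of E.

X = 0.638

Let X = conversion of E; extent ξ = 4.56·X mol/L.
Concentrations: [E] = 4.56 − 4.56X; [C] = 7.62 − 4.56X; [D] = 4.56X; [A] = 4.56X.
K = [D] [A] / ([E] [C]).
Equating to 1.09: the physical root is X = 0.638.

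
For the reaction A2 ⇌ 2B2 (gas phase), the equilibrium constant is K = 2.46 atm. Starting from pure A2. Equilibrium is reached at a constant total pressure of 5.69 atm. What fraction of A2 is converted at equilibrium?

Basis: 1 mol A2 initially; let X = conversion of A2. Extent ξ = X.
Moles: n_A2 = 1 − X; n_B2 = 2X.
n_T = Σnᵢ = 1 + X.
Mole fractions y_i = n_i/n_T; K = p_B2^2 / (p_A2) with p_i = y_i·P.
This yields a degree-2 equation in X; solving on (0,1), X = 0.312.

X = 0.312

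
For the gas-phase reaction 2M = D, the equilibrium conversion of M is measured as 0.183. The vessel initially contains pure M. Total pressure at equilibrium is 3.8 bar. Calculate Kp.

Basis: 1 mol M initially; let X = conversion of M. Extent ξ = 0.5X.
Mole table: n_M = 1 − X; n_D = 0.5X.
Total moles n_T = 1 − 0.5X.
At X = 0.183: n_M = 0.817, n_D = 0.0915, n_T = 0.908.
p_i = (n_i/n_T)·P. Kp = p_D / (p_M^2) = 0.0328 bar^-1.

Kp = 0.0328 bar^-1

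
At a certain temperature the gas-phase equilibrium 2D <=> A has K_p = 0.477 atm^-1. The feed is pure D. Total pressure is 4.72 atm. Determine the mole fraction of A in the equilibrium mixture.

Take 1 mol D as basis and let X be its fractional conversion, so ξ = 0.5X.
Species balance: n_D = 1 − X; n_A = 0.5X.
n_T = Σnᵢ = 1 − 0.5X.
With p_i = (n_i/n_T)P, K_p = p_A / (p_D^2).
Setting this equal to 0.477 atm^-1 and taking the physical root (0 < X < 1) gives X = 0.684.
Then n_A = 0.342, n_T = 0.658, so y_A = 0.520.

y_A = 0.520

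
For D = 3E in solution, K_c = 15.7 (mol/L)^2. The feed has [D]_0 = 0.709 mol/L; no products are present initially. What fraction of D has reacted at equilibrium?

Let X = conversion of D; extent ξ = 0.709·X mol/L.
Concentrations: [D] = 0.709 − 0.709X; [E] = 2.13X.
K_c = [E]^3 / ([D]).
Setting equal to 15.7 and solving for X on (0,1) gives X = 0.702.

X = 0.702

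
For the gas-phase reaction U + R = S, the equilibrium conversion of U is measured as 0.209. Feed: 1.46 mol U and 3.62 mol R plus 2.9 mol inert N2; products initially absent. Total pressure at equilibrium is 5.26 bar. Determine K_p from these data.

Basis: 1.46 mol U initially; let X = conversion of U. Extent ξ = 1.46X.
At extent ξ: n_U = 1.46 − 1.46X; n_R = 3.62 − 1.46X; n_S = 1.46X; n_I = 2.9 (inert).
n_T = Σnᵢ = 7.98 − 1.46X.
At X = 0.209: n_U = 1.15, n_R = 3.31, n_S = 0.305, n_T = 7.67.
p_i = (n_i/n_T)·P. K_p = p_S / (p_U p_R) = 0.116 bar^-1.

K_p = 0.116 bar^-1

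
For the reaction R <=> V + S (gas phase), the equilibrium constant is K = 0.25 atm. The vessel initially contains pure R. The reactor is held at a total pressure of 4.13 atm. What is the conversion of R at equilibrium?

Let X = conversion of R (basis 1 mol R); extent of reaction ξ = X.
Species balance: n_R = 1 − X; n_V = X; n_S = X.
Summing: n_T = 1 + X.
Mole fractions y_i = n_i/n_T; K = p_V p_S / (p_R) with p_i = y_i·P.
Substituting and setting equal to 0.25 atm gives a polynomial in X; the root in (0,1) is X = 0.239.

X = 0.239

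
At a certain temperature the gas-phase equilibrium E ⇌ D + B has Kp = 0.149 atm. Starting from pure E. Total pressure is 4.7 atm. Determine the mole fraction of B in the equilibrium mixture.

y_B = 0.149

Let X = conversion of E (basis 1 mol E); extent of reaction ξ = X.
Mole table: n_E = 1 − X; n_D = X; n_B = X.
n_T = Σnᵢ = 1 + X.
With p_i = (n_i/n_T)P, Kp = p_D p_B / (p_E).
Setting this equal to 0.149 atm and taking the physical root (0 < X < 1) gives X = 0.175.
Then n_B = 0.175, n_T = 1.18, so y_B = 0.149.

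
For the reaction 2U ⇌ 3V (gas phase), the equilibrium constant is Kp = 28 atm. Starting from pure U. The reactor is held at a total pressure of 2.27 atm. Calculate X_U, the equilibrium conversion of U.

Take 1 mol U as basis and let X be its fractional conversion, so ξ = 0.5X.
Moles: n_U = 1 − X; n_V = 1.5X.
Summing: n_T = 1 + 0.5X.
With p_i = (n_i/n_T)P, Kp = p_V^3 / (p_U^2).
This yields a degree-3 equation in X; solving on (0,1), X = 0.724.

X = 0.724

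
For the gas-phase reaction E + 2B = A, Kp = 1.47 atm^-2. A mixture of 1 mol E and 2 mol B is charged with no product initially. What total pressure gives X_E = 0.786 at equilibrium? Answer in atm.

P = 5.27 atm

Let X = conversion of E (basis 1 mol E); extent of reaction ξ = X.
Species balance: n_E = 1 − X; n_B = 2 − 2X; n_A = X.
Total moles n_T = 3 − 2X.
Kp = p_A / (p_E p_B^2) with p_i = (n_i/n_T)·P.
At X = 0.786: the mole-fraction product g(X) = Π y_i^ν_i = 40.89. Since Kp = g(X)·P^{-2}, P = (g/Kp)^(1/2) = (40.89/1.47)^(1/2) = 5.27 atm.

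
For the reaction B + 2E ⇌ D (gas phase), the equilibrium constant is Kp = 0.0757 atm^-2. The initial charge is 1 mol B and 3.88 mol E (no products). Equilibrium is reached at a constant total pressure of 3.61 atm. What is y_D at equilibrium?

Let X = conversion of B (basis 1 mol B); extent of reaction ξ = X.
At extent ξ: n_B = 1 − X; n_E = 3.88 − 2X; n_D = X.
Summing: n_T = 4.88 − 2X.
With p_i = (n_i/n_T)P, Kp = p_D / (p_B p_E^2).
Substituting and setting equal to 0.0757 atm^-2 gives a polynomial in X; the root in (0,1) is X = 0.363.
Then n_D = 0.363, n_T = 4.15, so y_D = 0.087.

y_D = 0.087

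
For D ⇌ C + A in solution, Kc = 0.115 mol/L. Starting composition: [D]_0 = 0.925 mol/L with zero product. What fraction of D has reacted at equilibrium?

Let X = conversion of D; extent ξ = 0.925·X mol/L.
Concentrations: [D] = 0.925 − 0.925X; [C] = 0.925X; [A] = 0.925X.
Kc = [C] [A] / ([D]).
Equating to 0.115 mol/L: the physical root is X = 0.296.

X = 0.296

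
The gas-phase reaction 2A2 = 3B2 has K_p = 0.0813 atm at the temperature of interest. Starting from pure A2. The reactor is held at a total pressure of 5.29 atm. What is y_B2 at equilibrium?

Let X = conversion of A2 (basis 1 mol A2); extent of reaction ξ = 0.5X.
Mole table: n_A2 = 1 − X; n_B2 = 1.5X.
Summing: n_T = 1 + 0.5X.
Mole fractions y_i = n_i/n_T; K_p = p_B2^3 / (p_A2^2) with p_i = y_i·P.
Substituting and setting equal to 0.0813 atm gives a polynomial in X; the root in (0,1) is X = 0.152.
Then n_B2 = 0.228, n_T = 1.08, so y_B2 = 0.212.

y_B2 = 0.212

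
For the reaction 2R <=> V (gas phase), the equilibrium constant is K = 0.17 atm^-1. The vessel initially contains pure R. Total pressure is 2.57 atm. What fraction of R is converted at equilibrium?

X = 0.397

Take 1 mol R as basis and let X be its fractional conversion, so ξ = 0.5X.
Moles: n_R = 1 − X; n_V = 0.5X.
Summing: n_T = 1 − 0.5X.
Mole fractions y_i = n_i/n_T; K = p_V / (p_R^2) with p_i = y_i·P.
Setting this equal to 0.17 atm^-1 and taking the physical root (0 < X < 1) gives X = 0.397.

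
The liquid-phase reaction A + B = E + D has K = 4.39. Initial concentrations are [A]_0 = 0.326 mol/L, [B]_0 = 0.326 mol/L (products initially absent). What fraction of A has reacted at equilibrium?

Let X = conversion of A; extent ξ = 0.326·X mol/L.
Concentrations: [A] = 0.326 − 0.326X; [B] = 0.326 − 0.326X; [E] = 0.326X; [D] = 0.326X.
K = [E] [D] / ([A] [B]).
Setting equal to 4.39 and solving for X on (0,1) gives X = 0.677.

X = 0.677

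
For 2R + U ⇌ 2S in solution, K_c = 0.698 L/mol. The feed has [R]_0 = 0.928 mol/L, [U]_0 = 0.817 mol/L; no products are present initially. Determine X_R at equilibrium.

Let X = conversion of R; extent ξ = 0.928X/2 mol/L.
Concentrations: [R] = 0.928 − 0.928X; [U] = 0.817 − 0.464X; [S] = 0.928X.
K_c = [S]^2 / ([R]^2 [U]).
Equating to 0.698 L/mol: the physical root is X = 0.399.

X = 0.399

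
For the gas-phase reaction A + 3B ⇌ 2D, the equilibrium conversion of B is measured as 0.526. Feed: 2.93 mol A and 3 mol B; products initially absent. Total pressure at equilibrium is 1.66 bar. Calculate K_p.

K_p = 1.38 bar^-2

Let X = conversion of B (basis 3 mol B); extent of reaction ξ = X.
Mole table: n_A = 2.93 − X; n_B = 3 − 3X; n_D = 2X.
n_T = Σnᵢ = 5.93 − 2X.
At X = 0.526: n_A = 2.4, n_B = 1.42, n_D = 1.05, n_T = 4.88.
p_i = (n_i/n_T)·P. K_p = p_D^2 / (p_A p_B^3) = 1.38 bar^-2.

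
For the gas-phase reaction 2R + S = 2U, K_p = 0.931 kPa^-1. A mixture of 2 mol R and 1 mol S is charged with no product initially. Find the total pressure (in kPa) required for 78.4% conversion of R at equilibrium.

P = 145 kPa

Take 2 mol R as basis and let X be its fractional conversion, so ξ = X.
At extent ξ: n_R = 2 − 2X; n_S = 1 − X; n_U = 2X.
Total moles n_T = 3 − X.
K_p = p_U^2 / (p_R^2 p_S) with p_i = (n_i/n_T)·P.
At X = 0.784: the mole-fraction product g(X) = Π y_i^ν_i = 135.2. Since K_p = g(X)·P^{-1}, P = (g/K_p)^(1/1) = (135.2/0.931)^(1/1) = 145 kPa.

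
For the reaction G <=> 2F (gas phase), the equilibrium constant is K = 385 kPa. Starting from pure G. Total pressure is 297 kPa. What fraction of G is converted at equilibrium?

X = 0.495

Basis: 1 mol G initially; let X = conversion of G. Extent ξ = X.
Mole table: n_G = 1 − X; n_F = 2X.
Summing: n_T = 1 + X.
With p_i = (n_i/n_T)P, K = p_F^2 / (p_G).
Setting this equal to 385 kPa and taking the physical root (0 < X < 1) gives X = 0.495.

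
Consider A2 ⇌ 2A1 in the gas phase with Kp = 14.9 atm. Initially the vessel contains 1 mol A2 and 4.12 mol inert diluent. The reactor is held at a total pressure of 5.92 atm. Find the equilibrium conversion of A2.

Basis: 1 mol A2 initially; let X = conversion of A2. Extent ξ = X.
Species balance: n_A2 = 1 − X; n_A1 = 2X; n_I = 4.12 (inert).
Summing: n_T = 5.12 + X.
Mole fractions y_i = n_i/n_T; Kp = p_A1^2 / (p_A2) with p_i = y_i·P.
This yields a degree-2 equation in X; solving on (0,1), X = 0.820.

X = 0.820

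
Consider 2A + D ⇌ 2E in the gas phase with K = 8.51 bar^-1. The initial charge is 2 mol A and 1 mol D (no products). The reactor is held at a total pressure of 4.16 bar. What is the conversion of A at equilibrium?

X = 0.687

Take 2 mol A as basis and let X be its fractional conversion, so ξ = X.
Moles: n_A = 2 − 2X; n_D = 1 − X; n_E = 2X.
Total moles n_T = 3 − X.
y_i = n_i/n_T, p_i = y_i·P. K = p_E^2 / (p_A^2 p_D).
This yields a degree-3 equation in X; solving on (0,1), X = 0.687.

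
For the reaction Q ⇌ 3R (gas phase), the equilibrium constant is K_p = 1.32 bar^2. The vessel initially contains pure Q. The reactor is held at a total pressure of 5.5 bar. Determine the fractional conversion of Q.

Take 1 mol Q as basis and let X be its fractional conversion, so ξ = X.
Moles: n_Q = 1 − X; n_R = 3X.
Summing: n_T = 1 + 2X.
Mole fractions y_i = n_i/n_T; K_p = p_R^3 / (p_Q) with p_i = y_i·P.
Equating to 1.32 bar^2 and solving on 0 < X < 1: X = 0.131.

X = 0.131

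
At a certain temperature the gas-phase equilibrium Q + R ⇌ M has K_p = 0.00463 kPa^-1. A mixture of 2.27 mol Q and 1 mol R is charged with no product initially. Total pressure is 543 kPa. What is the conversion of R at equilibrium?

Take 1 mol R as basis and let X be its fractional conversion, so ξ = X.
Mole table: n_Q = 2.27 − X; n_R = 1 − X; n_M = X.
n_T = Σnᵢ = 3.27 − X.
Mole fractions y_i = n_i/n_T; K_p = p_M / (p_Q p_R) with p_i = y_i·P.
Substituting and setting equal to 0.00463 kPa^-1 gives a polynomial in X; the root in (0,1) is X = 0.611.

X = 0.611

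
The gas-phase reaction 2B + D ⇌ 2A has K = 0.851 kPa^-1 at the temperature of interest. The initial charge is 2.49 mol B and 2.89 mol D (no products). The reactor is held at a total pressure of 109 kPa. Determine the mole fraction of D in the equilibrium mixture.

Let X = conversion of B (basis 2.49 mol B); extent of reaction ξ = 1.25X.
Species balance: n_B = 2.49 − 2.49X; n_D = 2.89 − 1.25X; n_A = 2.49X.
Total moles n_T = 5.38 − 1.25X.
With p_i = (n_i/n_T)P, K = p_A^2 / (p_B^2 p_D).
This yields a degree-3 equation in X; solving on (0,1), X = 0.862.
Then n_D = 1.82, n_T = 4.31, so y_D = 0.422.

y_D = 0.422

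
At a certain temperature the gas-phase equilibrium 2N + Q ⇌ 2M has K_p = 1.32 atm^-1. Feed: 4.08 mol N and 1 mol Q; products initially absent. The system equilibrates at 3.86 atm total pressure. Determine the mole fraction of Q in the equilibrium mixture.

Basis: 1 mol Q initially; let X = conversion of Q. Extent ξ = X.
At extent ξ: n_N = 4.08 − 2X; n_Q = 1 − X; n_M = 2X.
Summing: n_T = 5.08 − X.
With p_i = (n_i/n_T)P, K_p = p_M^2 / (p_N^2 p_Q).
Setting this equal to 1.32 atm^-1 and taking the physical root (0 < X < 1) gives X = 0.732.
Then n_Q = 0.268, n_T = 4.35, so y_Q = 0.062.

y_Q = 0.062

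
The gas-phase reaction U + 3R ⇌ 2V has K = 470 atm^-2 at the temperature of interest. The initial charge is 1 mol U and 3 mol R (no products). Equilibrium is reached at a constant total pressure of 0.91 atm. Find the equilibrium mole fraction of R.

Let X = conversion of U (basis 1 mol U); extent of reaction ξ = X.
Species balance: n_U = 1 − X; n_R = 3 − 3X; n_V = 2X.
n_T = Σnᵢ = 4 − 2X.
Mole fractions y_i = n_i/n_T; K = p_V^2 / (p_U p_R^3) with p_i = y_i·P.
This yields a degree-4 equation in X; solving on (0,1), X = 0.806.
Then n_R = 0.581, n_T = 2.39, so y_R = 0.243.

y_R = 0.243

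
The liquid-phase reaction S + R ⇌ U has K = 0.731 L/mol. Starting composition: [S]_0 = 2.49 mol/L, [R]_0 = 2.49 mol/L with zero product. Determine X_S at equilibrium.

X = 0.484

Let X = conversion of S; extent ξ = 2.49·X mol/L.
Concentrations: [S] = 2.49 − 2.49X; [R] = 2.49 − 2.49X; [U] = 2.49X.
K = [U] / ([S] [R]).
This equals 0.731 at X = 0.484 (the root in 0 < X < 1).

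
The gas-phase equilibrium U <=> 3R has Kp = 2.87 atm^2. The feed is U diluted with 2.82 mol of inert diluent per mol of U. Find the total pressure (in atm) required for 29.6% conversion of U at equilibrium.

Basis: 1 mol U initially; let X = conversion of U. Extent ξ = X.
Moles: n_U = 1 − X; n_R = 3X; n_I = 2.82 (inert).
Summing: n_T = 3.82 + 2X.
Kp = p_R^3 / (p_U) with p_i = (n_i/n_T)·P.
At X = 0.296: the mole-fraction product g(X) = Π y_i^ν_i = 0.0511. Since Kp = g(X)·P^{2}, P = (Kp/g)^(1/2) = (2.87/0.0511)^(1/2) = 7.49 atm.

P = 7.49 atm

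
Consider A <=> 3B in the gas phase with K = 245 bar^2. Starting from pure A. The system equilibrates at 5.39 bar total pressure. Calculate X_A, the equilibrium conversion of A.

Let X = conversion of A (basis 1 mol A); extent of reaction ξ = X.
Species balance: n_A = 1 − X; n_B = 3X.
n_T = Σnᵢ = 1 + 2X.
y_i = n_i/n_T, p_i = y_i·P. K = p_B^3 / (p_A).
Equating to 245 bar^2 and solving on 0 < X < 1: X = 0.772.

X = 0.772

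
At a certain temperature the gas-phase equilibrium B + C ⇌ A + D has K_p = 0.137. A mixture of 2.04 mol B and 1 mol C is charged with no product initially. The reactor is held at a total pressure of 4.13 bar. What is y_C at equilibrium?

Let X = conversion of C (basis 1 mol C); extent of reaction ξ = X.
At extent ξ: n_B = 2.04 − X; n_C = 1 − X; n_A = X; n_D = X.
n_T stays at 3.04 (no change in mole number).
Mole fractions y_i = n_i/n_T; K_p = p_A p_D / (p_B p_C) with p_i = y_i·P.
Substituting and setting equal to 0.137 gives a polynomial in X; the root in (0,1) is X = 0.377.
Then n_C = 0.623, n_T = 3.04, so y_C = 0.205.

y_C = 0.205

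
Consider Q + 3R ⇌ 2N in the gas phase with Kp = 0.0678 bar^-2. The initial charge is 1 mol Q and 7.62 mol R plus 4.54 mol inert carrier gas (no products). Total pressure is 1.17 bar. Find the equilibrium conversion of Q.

Take 1 mol Q as basis and let X be its fractional conversion, so ξ = X.
Mole table: n_Q = 1 − X; n_R = 7.62 − 3X; n_N = 2X; n_I = 4.54 (inert).
n_T = Σnᵢ = 13.2 − 2X.
Mole fractions y_i = n_i/n_T; Kp = p_N^2 / (p_Q p_R^3) with p_i = y_i·P.
Setting this equal to 0.0678 bar^-2 and taking the physical root (0 < X < 1) gives X = 0.199.

X = 0.199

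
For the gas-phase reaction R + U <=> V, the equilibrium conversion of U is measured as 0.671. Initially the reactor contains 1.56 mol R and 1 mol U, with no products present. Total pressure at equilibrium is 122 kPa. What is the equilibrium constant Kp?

Kp = 0.0355 kPa^-1

Let X = conversion of U (basis 1 mol U); extent of reaction ξ = X.
At extent ξ: n_R = 1.56 − X; n_U = 1 − X; n_V = X.
Total moles n_T = 2.56 − X.
At X = 0.671: n_R = 0.889, n_U = 0.329, n_V = 0.671, n_T = 1.89.
p_i = (n_i/n_T)·P. Kp = p_V / (p_R p_U) = 0.0355 kPa^-1.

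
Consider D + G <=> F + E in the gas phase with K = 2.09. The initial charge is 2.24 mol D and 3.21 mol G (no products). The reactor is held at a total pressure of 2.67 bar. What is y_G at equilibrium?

Basis: 2.24 mol D initially; let X = conversion of D. Extent ξ = 2.24X.
At extent ξ: n_D = 2.24 − 2.24X; n_G = 3.21 − 2.24X; n_F = 2.24X; n_E = 2.24X.
Since Δν = 0, n_T = 5.45 throughout.
With p_i = (n_i/n_T)P, K = p_F p_E / (p_D p_G).
This yields a degree-2 equation in X; solving on (0,1), X = 0.691.
Then n_G = 1.66, n_T = 5.45, so y_G = 0.305.

y_G = 0.305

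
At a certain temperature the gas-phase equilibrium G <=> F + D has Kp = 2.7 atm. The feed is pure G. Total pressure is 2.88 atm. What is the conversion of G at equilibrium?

X = 0.696

Basis: 1 mol G initially; let X = conversion of G. Extent ξ = X.
Moles: n_G = 1 − X; n_F = X; n_D = X.
n_T = Σnᵢ = 1 + X.
Mole fractions y_i = n_i/n_T; Kp = p_F p_D / (p_G) with p_i = y_i·P.
Setting this equal to 2.7 atm and taking the physical root (0 < X < 1) gives X = 0.696.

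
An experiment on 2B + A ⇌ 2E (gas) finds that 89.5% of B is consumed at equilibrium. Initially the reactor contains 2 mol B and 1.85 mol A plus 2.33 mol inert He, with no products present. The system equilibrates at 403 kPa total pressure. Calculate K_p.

Take 2 mol B as basis and let X be its fractional conversion, so ξ = X.
Species balance: n_B = 2 − 2X; n_A = 1.85 − X; n_E = 2X; n_I = 2.33 (inert).
n_T = Σnᵢ = 6.18 − X.
At X = 0.895: n_B = 0.21, n_A = 0.955, n_E = 1.79, n_T = 5.29.
p_i = (n_i/n_T)·P. K_p = p_E^2 / (p_B^2 p_A) = 0.998 kPa^-1.

K_p = 0.998 kPa^-1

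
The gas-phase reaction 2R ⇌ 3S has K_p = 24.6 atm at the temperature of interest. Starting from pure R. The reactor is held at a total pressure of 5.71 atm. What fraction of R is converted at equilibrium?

Basis: 1 mol R initially; let X = conversion of R. Extent ξ = 0.5X.
At extent ξ: n_R = 1 − X; n_S = 1.5X.
Summing: n_T = 1 + 0.5X.
With p_i = (n_i/n_T)P, K_p = p_S^3 / (p_R^2).
This yields a degree-3 equation in X; solving on (0,1), X = 0.621.

X = 0.621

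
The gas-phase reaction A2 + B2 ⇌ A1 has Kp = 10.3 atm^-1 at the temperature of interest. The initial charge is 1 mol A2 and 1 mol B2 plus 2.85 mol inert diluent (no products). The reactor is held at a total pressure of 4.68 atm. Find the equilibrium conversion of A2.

Basis: 1 mol A2 initially; let X = conversion of A2. Extent ξ = X.
Species balance: n_A2 = 1 − X; n_B2 = 1 − X; n_A1 = X; n_I = 2.85 (inert).
Total moles n_T = 4.85 − X.
y_i = n_i/n_T, p_i = y_i·P. Kp = p_A1 / (p_A2 p_B2).
Setting this equal to 10.3 atm^-1 and taking the physical root (0 < X < 1) gives X = 0.748.

X = 0.748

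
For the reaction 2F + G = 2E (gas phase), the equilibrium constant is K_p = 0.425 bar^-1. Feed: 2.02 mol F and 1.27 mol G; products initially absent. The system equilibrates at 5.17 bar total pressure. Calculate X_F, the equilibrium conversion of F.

Take 2.02 mol F as basis and let X be its fractional conversion, so ξ = 1.01X.
Moles: n_F = 2.02 − 2.02X; n_G = 1.27 − 1.01X; n_E = 2.02X.
n_T = Σnᵢ = 3.29 − 1.01X.
Mole fractions y_i = n_i/n_T; K_p = p_E^2 / (p_F^2 p_G) with p_i = y_i·P.
Setting this equal to 0.425 bar^-1 and taking the physical root (0 < X < 1) gives X = 0.444.

X = 0.444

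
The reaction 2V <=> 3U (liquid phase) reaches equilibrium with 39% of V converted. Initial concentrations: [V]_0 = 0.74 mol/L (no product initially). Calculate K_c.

Let X = conversion of V.
Concentrations: [V] = 0.74 − 0.74X; [U] = 1.11X.
At X = 0.39: [V] = 0.451, [U] = 0.433.
K_c = [U]^3 / ([V]^2) = 0.398 mol/L.

K_c = 0.398 mol/L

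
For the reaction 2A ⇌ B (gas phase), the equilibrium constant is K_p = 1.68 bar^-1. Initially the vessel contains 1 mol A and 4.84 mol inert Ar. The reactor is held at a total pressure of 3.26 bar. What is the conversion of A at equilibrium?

X = 0.497

Take 1 mol A as basis and let X be its fractional conversion, so ξ = 0.5X.
Mole table: n_A = 1 − X; n_B = 0.5X; n_I = 4.84 (inert).
Total moles n_T = 5.84 − 0.5X.
y_i = n_i/n_T, p_i = y_i·P. K_p = p_B / (p_A^2).
Setting this equal to 1.68 bar^-1 and taking the physical root (0 < X < 1) gives X = 0.497.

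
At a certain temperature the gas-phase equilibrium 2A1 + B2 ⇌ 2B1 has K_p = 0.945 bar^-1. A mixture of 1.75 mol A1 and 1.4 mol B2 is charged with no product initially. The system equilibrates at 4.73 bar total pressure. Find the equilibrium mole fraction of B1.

y_B1 = 0.363

Take 1.75 mol A1 as basis and let X be its fractional conversion, so ξ = 0.875X.
Moles: n_A1 = 1.75 − 1.75X; n_B2 = 1.4 − 0.875X; n_B1 = 1.75X.
n_T = Σnᵢ = 3.15 − 0.875X.
With p_i = (n_i/n_T)P, K_p = p_B1^2 / (p_A1^2 p_B2).
Setting this equal to 0.945 bar^-1 and taking the physical root (0 < X < 1) gives X = 0.553.
Then n_B1 = 0.968, n_T = 2.67, so y_B1 = 0.363.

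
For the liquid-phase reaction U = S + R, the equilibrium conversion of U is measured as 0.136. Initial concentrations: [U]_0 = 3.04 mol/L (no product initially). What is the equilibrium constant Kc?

Kc = 0.0651 mol/L

Let X = conversion of U.
Concentrations: [U] = 3.04 − 3.04X; [S] = 3.04X; [R] = 3.04X.
At X = 0.136: [U] = 2.63, [S] = 0.413, [R] = 0.413.
Kc = [S] [R] / ([U]) = 0.0651 mol/L.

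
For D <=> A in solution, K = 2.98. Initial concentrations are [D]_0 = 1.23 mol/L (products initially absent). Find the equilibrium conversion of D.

Let X = conversion of D; extent ξ = 1.23·X mol/L.
Concentrations: [D] = 1.23 − 1.23X; [A] = 1.23X.
K = [A] / ([D]).
Equating to 2.98: the physical root is X = 0.749.

X = 0.749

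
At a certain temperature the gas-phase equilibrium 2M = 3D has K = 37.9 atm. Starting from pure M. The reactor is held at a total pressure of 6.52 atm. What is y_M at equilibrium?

y_M = 0.263

Take 1 mol M as basis and let X be its fractional conversion, so ξ = 0.5X.
Moles: n_M = 1 − X; n_D = 1.5X.
n_T = Σnᵢ = 1 + 0.5X.
With p_i = (n_i/n_T)P, K = p_D^3 / (p_M^2).
Setting this equal to 37.9 atm and taking the physical root (0 < X < 1) gives X = 0.652.
Then n_M = 0.348, n_T = 1.33, so y_M = 0.263.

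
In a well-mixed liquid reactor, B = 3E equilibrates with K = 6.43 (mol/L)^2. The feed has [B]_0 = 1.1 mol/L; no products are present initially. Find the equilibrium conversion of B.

X = 0.471

Let X = conversion of B; extent ξ = 1.1·X mol/L.
Concentrations: [B] = 1.1 − 1.1X; [E] = 3.3X.
K = [E]^3 / ([B]).
This equals 6.43 at X = 0.471 (the root in 0 < X < 1).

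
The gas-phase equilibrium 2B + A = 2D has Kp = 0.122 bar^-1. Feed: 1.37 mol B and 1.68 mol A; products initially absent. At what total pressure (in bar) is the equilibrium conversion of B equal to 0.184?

Take 1.37 mol B as basis and let X be its fractional conversion, so ξ = 0.685X.
Moles: n_B = 1.37 − 1.37X; n_A = 1.68 − 0.685X; n_D = 1.37X.
n_T = Σnᵢ = 3.05 − 0.685X.
Kp = p_D^2 / (p_B^2 p_A) with p_i = (n_i/n_T)·P.
At X = 0.184: the mole-fraction product g(X) = Π y_i^ν_i = 0.09567. Since Kp = g(X)·P^{-1}, P = (g/Kp)^(1/1) = (0.09567/0.122)^(1/1) = 0.784 bar.

P = 0.784 bar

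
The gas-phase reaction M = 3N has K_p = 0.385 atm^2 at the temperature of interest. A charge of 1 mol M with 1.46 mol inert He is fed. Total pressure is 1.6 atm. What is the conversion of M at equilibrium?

X = 0.331

Let X = conversion of M (basis 1 mol M); extent of reaction ξ = X.
Mole table: n_M = 1 − X; n_N = 3X; n_I = 1.46 (inert).
n_T = Σnᵢ = 2.46 + 2X.
Mole fractions y_i = n_i/n_T; K_p = p_N^3 / (p_M) with p_i = y_i·P.
This yields a degree-3 equation in X; solving on (0,1), X = 0.331.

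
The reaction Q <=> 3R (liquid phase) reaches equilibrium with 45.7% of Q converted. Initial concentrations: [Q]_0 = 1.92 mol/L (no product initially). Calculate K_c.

Let X = conversion of Q.
Concentrations: [Q] = 1.92 − 1.92X; [R] = 5.76X.
At X = 0.457: [Q] = 1.04, [R] = 2.63.
K_c = [R]^3 / ([Q]) = 17.5 (mol/L)^2.

K_c = 17.5 (mol/L)^2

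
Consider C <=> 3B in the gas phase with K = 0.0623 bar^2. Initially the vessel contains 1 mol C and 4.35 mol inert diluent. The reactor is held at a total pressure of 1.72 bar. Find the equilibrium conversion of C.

Take 1 mol C as basis and let X be its fractional conversion, so ξ = X.
Mole table: n_C = 1 − X; n_B = 3X; n_I = 4.35 (inert).
Summing: n_T = 5.35 + 2X.
With p_i = (n_i/n_T)P, K = p_B^3 / (p_C).
Substituting and setting equal to 0.0623 bar^2 gives a polynomial in X; the root in (0,1) is X = 0.270.

X = 0.270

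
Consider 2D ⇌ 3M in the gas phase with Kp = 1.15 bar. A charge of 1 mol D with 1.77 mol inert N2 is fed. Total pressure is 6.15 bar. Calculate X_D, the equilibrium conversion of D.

Take 1 mol D as basis and let X be its fractional conversion, so ξ = 0.5X.
Mole table: n_D = 1 − X; n_M = 1.5X; n_I = 1.77 (inert).
n_T = Σnᵢ = 2.77 + 0.5X.
y_i = n_i/n_T, p_i = y_i·P. Kp = p_M^3 / (p_D^2).
Setting this equal to 1.15 bar and taking the physical root (0 < X < 1) gives X = 0.393.

X = 0.393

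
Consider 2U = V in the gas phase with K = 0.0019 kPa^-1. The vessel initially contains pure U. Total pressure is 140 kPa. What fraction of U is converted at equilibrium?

X = 0.304

Let X = conversion of U (basis 1 mol U); extent of reaction ξ = 0.5X.
At extent ξ: n_U = 1 − X; n_V = 0.5X.
n_T = Σnᵢ = 1 − 0.5X.
y_i = n_i/n_T, p_i = y_i·P. K = p_V / (p_U^2).
Substituting and setting equal to 0.0019 kPa^-1 gives a polynomial in X; the root in (0,1) is X = 0.304.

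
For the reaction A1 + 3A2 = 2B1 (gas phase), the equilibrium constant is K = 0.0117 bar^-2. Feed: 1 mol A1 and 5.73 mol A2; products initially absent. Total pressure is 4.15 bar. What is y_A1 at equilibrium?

y_A1 = 0.112

Let X = conversion of A1 (basis 1 mol A1); extent of reaction ξ = X.
Species balance: n_A1 = 1 − X; n_A2 = 5.73 − 3X; n_B1 = 2X.
n_T = Σnᵢ = 6.73 − 2X.
y_i = n_i/n_T, p_i = y_i·P. K = p_B1^2 / (p_A1 p_A2^3).
This yields a degree-4 equation in X; solving on (0,1), X = 0.318.
Then n_A1 = 0.682, n_T = 6.09, so y_A1 = 0.112.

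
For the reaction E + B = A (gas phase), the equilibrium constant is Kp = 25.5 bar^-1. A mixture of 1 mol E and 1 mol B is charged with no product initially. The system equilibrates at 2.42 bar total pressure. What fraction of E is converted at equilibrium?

Take 1 mol E as basis and let X be its fractional conversion, so ξ = X.
Moles: n_E = 1 − X; n_B = 1 − X; n_A = X.
Total moles n_T = 2 − X.
Mole fractions y_i = n_i/n_T; Kp = p_A / (p_E p_B) with p_i = y_i·P.
This yields a degree-2 equation in X; solving on (0,1), X = 0.874.

X = 0.874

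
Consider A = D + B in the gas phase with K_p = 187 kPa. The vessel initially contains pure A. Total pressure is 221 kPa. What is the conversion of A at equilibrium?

Take 1 mol A as basis and let X be its fractional conversion, so ξ = X.
Moles: n_A = 1 − X; n_D = X; n_B = X.
Summing: n_T = 1 + X.
With p_i = (n_i/n_T)P, K_p = p_D p_B / (p_A).
This yields a degree-2 equation in X; solving on (0,1), X = 0.677.

X = 0.677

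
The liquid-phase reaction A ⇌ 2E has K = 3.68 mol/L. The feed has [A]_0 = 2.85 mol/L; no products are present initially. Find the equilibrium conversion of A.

Let X = conversion of A; extent ξ = 2.85·X mol/L.
Concentrations: [A] = 2.85 − 2.85X; [E] = 5.7X.
K = [E]^2 / ([A]).
Equating to 3.68 mol/L: the physical root is X = 0.429.

X = 0.429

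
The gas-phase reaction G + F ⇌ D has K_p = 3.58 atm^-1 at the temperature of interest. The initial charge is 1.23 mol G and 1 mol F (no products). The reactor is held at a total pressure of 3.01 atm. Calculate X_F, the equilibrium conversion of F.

X = 0.772

Let X = conversion of F (basis 1 mol F); extent of reaction ξ = X.
Mole table: n_G = 1.23 − X; n_F = 1 − X; n_D = X.
Total moles n_T = 2.23 − X.
With p_i = (n_i/n_T)P, K_p = p_D / (p_G p_F).
Substituting and setting equal to 3.58 atm^-1 gives a polynomial in X; the root in (0,1) is X = 0.772.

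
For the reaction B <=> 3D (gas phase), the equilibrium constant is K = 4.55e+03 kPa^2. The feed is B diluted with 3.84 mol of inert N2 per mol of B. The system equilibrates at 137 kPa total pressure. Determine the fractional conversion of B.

X = 0.528

Basis: 1 mol B initially; let X = conversion of B. Extent ξ = X.
At extent ξ: n_B = 1 − X; n_D = 3X; n_I = 3.84 (inert).
Summing: n_T = 4.84 + 2X.
With p_i = (n_i/n_T)P, K = p_D^3 / (p_B).
Setting this equal to 4.55e+03 kPa^2 and taking the physical root (0 < X < 1) gives X = 0.528.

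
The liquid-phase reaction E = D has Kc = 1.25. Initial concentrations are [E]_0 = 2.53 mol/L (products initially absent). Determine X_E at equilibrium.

X = 0.556

Let X = conversion of E; extent ξ = 2.53·X mol/L.
Concentrations: [E] = 2.53 − 2.53X; [D] = 2.53X.
Kc = [D] / ([E]).
Solving Kc = 1.25 for X ∈ (0,1): X = 0.556.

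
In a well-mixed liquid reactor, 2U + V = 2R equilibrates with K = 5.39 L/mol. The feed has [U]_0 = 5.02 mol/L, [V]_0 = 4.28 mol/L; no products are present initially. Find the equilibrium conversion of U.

Let X = conversion of U; extent ξ = 5.02X/2 mol/L.
Concentrations: [U] = 5.02 − 5.02X; [V] = 4.28 − 2.51X; [R] = 5.02X.
K = [R]^2 / ([U]^2 [V]).
Equating to 5.39 L/mol: the physical root is X = 0.780.

X = 0.780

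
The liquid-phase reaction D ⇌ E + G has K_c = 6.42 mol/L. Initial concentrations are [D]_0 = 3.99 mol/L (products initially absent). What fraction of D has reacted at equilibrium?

X = 0.698

Let X = conversion of D; extent ξ = 3.99·X mol/L.
Concentrations: [D] = 3.99 − 3.99X; [E] = 3.99X; [G] = 3.99X.
K_c = [E] [G] / ([D]).
Setting equal to 6.42 and solving for X on (0,1) gives X = 0.698.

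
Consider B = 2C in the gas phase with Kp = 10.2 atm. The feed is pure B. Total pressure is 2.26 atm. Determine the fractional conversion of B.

X = 0.728

Let X = conversion of B (basis 1 mol B); extent of reaction ξ = X.
Species balance: n_B = 1 − X; n_C = 2X.
Total moles n_T = 1 + X.
y_i = n_i/n_T, p_i = y_i·P. Kp = p_C^2 / (p_B).
Substituting and setting equal to 10.2 atm gives a polynomial in X; the root in (0,1) is X = 0.728.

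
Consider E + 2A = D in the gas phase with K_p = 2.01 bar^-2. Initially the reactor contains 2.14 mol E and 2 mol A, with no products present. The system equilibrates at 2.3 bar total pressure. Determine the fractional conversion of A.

X = 0.706

Take 2 mol A as basis and let X be its fractional conversion, so ξ = X.
At extent ξ: n_E = 2.14 − X; n_A = 2 − 2X; n_D = X.
Total moles n_T = 4.14 − 2X.
Mole fractions y_i = n_i/n_T; K_p = p_D / (p_E p_A^2) with p_i = y_i·P.
This yields a degree-3 equation in X; solving on (0,1), X = 0.706.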